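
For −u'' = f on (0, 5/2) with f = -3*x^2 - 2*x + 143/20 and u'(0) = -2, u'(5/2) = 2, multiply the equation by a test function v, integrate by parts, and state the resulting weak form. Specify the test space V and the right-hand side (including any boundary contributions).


V = H^1(0, 5/2) (v unrestricted at boundary; u is determined up to an additive constant); weak form: ∫_0^5/2 u'v' dx = ∫_0^5/2 (-3*x^2 - 2*x + 143/20) v dx + 2·v(5/2) + 2·v(0) for all v ∈ V.

Multiply both sides by a test function v and integrate from 0 to 5/2:
  ∫_0^5/2 −u''(x) v(x) dx = ∫_0^5/2 f(x) v(x) dx.
Integrate the LHS by parts once:
  ∫_0^5/2 −u'' v dx = −[u'(x) v(x)]_0^5/2 + ∫_0^5/2 u'(x) v'(x) dx.
Thus ∫_0^5/2 u'(x) v'(x) dx = ∫_0^5/2 f(x) v(x) dx + [u'(x) v(x)]_0^5/2.
Choose V so that boundary terms are either known or forced to vanish.
u has inhomogeneous Neumann u'(0) = -2, u'(5/2) = 2. [u' v]_0^5/2 = (2)·v(5/2) − (-2)·v(0) = 2·v(5/2) + 2·v(0). Take V = H^1(0, 5/2); boundary term becomes part of RHS.
Weak formulation: find u (satisfying any essential BC) such that ∫_0^5/2 u'(x) v'(x) dx = ∫_0^5/2 f v dx + 2·v(5/2) + 2·v(0) for all v ∈ V (Neumann data are natural BCs: they enter the RHS as boundary terms).
Substituting f(x) = -3*x^2 - 2*x + 143/20, the right-hand side is ∫_0^5/2 (-3*x^2 - 2*x + 143/20) v dx + 2·v(5/2) + 2·v(0).
Compatibility check (pure Neumann): taking v ≡ 1 ∈ V gives 0 = ∫_0^5/2 f dx + (2) − (-2), i.e. ∫_0^5/2 f dx must equal u'(0) − u'(5/2) = -4. Indeed ∫_0^5/2 (-3*x^2 - 2*x + 143/20) dx = -4, so the data are compatible. The solution is then unique only up to an additive constant (fix it e.g. by requiring ∫_0^5/2 u dx = 0).


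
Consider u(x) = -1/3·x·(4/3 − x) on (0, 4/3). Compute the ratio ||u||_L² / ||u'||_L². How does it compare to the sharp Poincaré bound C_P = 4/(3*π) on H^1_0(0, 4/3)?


||u||_L² / ||u'||_L² = 2*sqrt(10)/15 < C_P = 4/(3*π).

u(x) = -1/3·x·(4/3 − x), so u'(x) = 2*x/3 - 4/9.
u(x) = -1/3·x·(4/3 − x) vanishes at x = 0 and x = 4/3, so u ∈ H^1_0(0, 4/3). Differentiate via the product rule and integrate the resulting polynomials term by term.
  ∫_0^4/3 u² dx = ∫_0^4/3 (x^4/9 - 8*x^3/27 + 16*x^2/81) dx. Term by term:
    ∫_0^4/3 x^4/9 dx = 1024/10935;  ∫_0^4/3 -8*x^3/27 dx = -512/2187;  ∫_0^4/3 16*x^2/81 dx = 1024/6561.
  Sum: 1024/10935 − 512/2187 + 1024/6561 = 512/32805.
  ∫_0^4/3 (u')² dx = ∫_0^4/3 (4*x^2/9 - 16*x/27 + 16/81) dx. Term by term:
    ∫_0^4/3 4*x^2/9 dx = 256/729;  ∫_0^4/3 -16*x/27 dx = -128/243;  ∫_0^4/3 16/81 dx = 64/243.
  Sum: 256/729 − 128/243 + 64/243 = 64/729.
∫_0^4/3 u² dx = 512/32805, so ||u||_L² = 16*sqrt(10)/405.
∫_0^4/3 (u')² dx = 64/729, so ||u'||_L² = 8/27.
Ratio ||u||_L² / ||u'||_L² = 2*sqrt(10)/15.
Sharp Poincaré constant on H^1_0(0, 4/3) is C_P = L/π = 4/(3*π), achieved by sin(3*π/4·x).
A polynomial bump cannot attain the sharp Poincaré constant (only the first sine eigenfunction does), so the ratio is strictly less than C_P, consistent with ||u||_L² ≤ C_P ||u'||_L².


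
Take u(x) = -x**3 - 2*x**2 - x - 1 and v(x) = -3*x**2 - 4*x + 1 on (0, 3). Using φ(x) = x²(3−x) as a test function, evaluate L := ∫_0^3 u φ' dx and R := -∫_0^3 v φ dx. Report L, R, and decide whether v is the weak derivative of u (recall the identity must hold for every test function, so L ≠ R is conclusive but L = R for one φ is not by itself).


LHS = 513/4, RHS = 459/4. No, v is not the weak derivative of u.

u(x) = -x**3 - 2*x**2 - x - 1, classical derivative u'(x) = -3*x**2 - 4*x - 1.
φ(x) = x²(3−x), so φ'(x) = 3*x*(2 - x).
Note φ(0) = φ(3) = 0, so the boundary term u·φ vanishes.
LHS = ∫_0^3 u(x) φ'(x) dx = ∫_0^3 (3*x^5 - 9*x^3 - 3*x^2 - 6*x) dx. Term by term:
  ∫_0^3 3*x^5 dx = 729/2;  ∫_0^3 -9*x^3 dx = -729/4;  ∫_0^3 -3*x^2 dx = -27;
  ∫_0^3 -6*x dx = -27.
Sum: 729/2 − 729/4 − 27 − 27 = 513/4.
So LHS = 513/4.
∫_0^3 v(x) φ(x) dx = ∫_0^3 (3*x^5 - 5*x^4 - 13*x^3 + 3*x^2) dx. Term by term:
  ∫_0^3 3*x^5 dx = 729/2;  ∫_0^3 -5*x^4 dx = -243;  ∫_0^3 -13*x^3 dx = -1053/4;
  ∫_0^3 3*x^2 dx = 27.
Sum: 729/2 − 243 − 1053/4 + 27 = -459/4.
So RHS = -∫_0^3 v(x) φ(x) dx = 459/4.
LHS − RHS = 27/2 ≠ 0, so the identity fails.
(For a valid weak derivative the identity must hold for EVERY test function, in particular this one. The failure shows v is NOT the weak derivative of u.)
Correct weak derivative would be u'(x) = -3*x**2 - 4*x - 1.


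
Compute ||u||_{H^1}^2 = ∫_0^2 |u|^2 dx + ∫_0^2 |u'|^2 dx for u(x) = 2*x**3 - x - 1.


||u||_{H^1}^2 = 25264/105

The H^1 norm (squared) on an interval (0, L) is
  ||u||_{H^1}^2 = ∫_0^L u(x)^2 dx + ∫_0^L u'(x)^2 dx.
Compute u'(x) = 6*x**2 - 1.
Then u(x)^2 = 4*x**6 - 4*x**4 - 4*x**3 + x**2 + 2*x + 1 and u'(x)^2 = 36*x**4 - 12*x**2 + 1.
Integrate each monomial from 0 to 2 using ∫_0^2 c·x^n dx = c·2^(n+1)/(n+1):
  ∫_0^2 u(x)^2 dx = ∫_0^2 (4*x^6 - 4*x^4 - 4*x^3 + x^2 + 2*x + 1) dx. Term by term:
    ∫_0^2 4*x^6 dx = 512/7;  ∫_0^2 -4*x^4 dx = -128/5;  ∫_0^2 -4*x^3 dx = -16;
    ∫_0^2 x^2 dx = 8/3;  ∫_0^2 2*x dx = 4;  ∫_0^2 1 dx = 2.
  Sum: 512/7 − 128/5 − 16 + 8/3 + 4 + 2 = 4222/105.
  ∫_0^2 u'(x)^2 dx = ∫_0^2 (36*x^4 - 12*x^2 + 1) dx. Term by term:
    ∫_0^2 36*x^4 dx = 1152/5;  ∫_0^2 -12*x^2 dx = -32;  ∫_0^2 1 dx = 2.
  Sum: 1152/5 − 32 + 2 = 1002/5.
Adding: ||u||_{H^1}^2 = 4222/105 + 1002/5 = 25264/105.


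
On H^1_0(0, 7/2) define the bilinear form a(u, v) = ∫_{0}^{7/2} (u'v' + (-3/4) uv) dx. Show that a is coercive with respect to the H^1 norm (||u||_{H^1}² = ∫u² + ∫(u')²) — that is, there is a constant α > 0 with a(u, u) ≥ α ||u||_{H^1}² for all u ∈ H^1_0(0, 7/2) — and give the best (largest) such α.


α = (-147 + 16*π^2)/(4*(4*π^2 + 49))

Coercivity of a(·,·) on H^1_0(0, 7/2) means a(u, u) ≥ α ||u||_{H^1}² for every u ∈ H^1_0.
The interval has length L = 7/2, and Poincaré/coercivity depend only on L. Here a(u, u) = ∫(u')² + (-3/4)·∫u².
Here c = -3/4 < 0 with |c| < (π/L)² = 4*π^2/49, so coercivity still holds. The condition a(u,u) ≥ α||u||_{H^1}² reads (1−α)∫(u')² ≥ (α−c)∫u². Any admissible α is ≤ 1 (rapidly oscillating u have ∫u²/∫(u')² → 0), and α = 1 would force 0 ≥ (1−c)∫u², impossible since c < 1; so 1−α > 0. By the sharp Poincaré inequality on H^1_0 of an interval of length L, ∫(u')² ≥ (π/L)²∫u² with equality for the first sine mode sin(π(x−x₀)/L) (x₀ the left endpoint), so the inequality holds for all u iff (1−α)(π/L)² ≥ α − c, i.e. α ≤ ((π/L)² + c)/((π/L)² + 1) = (1 + c(L/π)²)/(1 + (L/π)²). (Direct route, valid since c ≤ 0: Poincaré gives c∫u² ≥ c(L/π)²∫(u')², so a(u,u) ≥ (1 + c(L/π)²)∫(u')², while ||u||_{H^1}² ≤ (1 + (L/π)²)∫(u')²; dividing yields the same α.) With (π/L)² = 4*π^2/49 and c = -3/4, the largest admissible constant is α = ((π/L)² + c)/((π/L)² + 1).
Simplifying, α = (-147 + 16*π^2)/(4*(4*π^2 + 49)).


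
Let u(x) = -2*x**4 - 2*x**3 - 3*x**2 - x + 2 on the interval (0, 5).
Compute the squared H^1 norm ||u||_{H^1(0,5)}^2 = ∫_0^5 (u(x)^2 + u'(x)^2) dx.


||u||_{H^1}^2 = 320535625/126

The H^1 norm (squared) on an interval (0, L) is
  ||u||_{H^1}^2 = ∫_0^L u(x)^2 dx + ∫_0^L u'(x)^2 dx.
Compute u'(x) = -8*x**3 - 6*x**2 - 6*x - 1.
Then u(x)^2 = 4*x**8 + 8*x**7 + 16*x**6 + 16*x**5 + 5*x**4 - 2*x**3 - 11*x**2 - 4*x + 4 and u'(x)^2 = 64*x**6 + 96*x**5 + 132*x**4 + 88*x**3 + 48*x**2 + 12*x + 1.
Integrate each monomial from 0 to 5 using ∫_0^5 c·x^n dx = c·5^(n+1)/(n+1):
  ∫_0^5 u(x)^2 dx = ∫_0^5 (4*x^8 + 8*x^7 + 16*x^6 + 16*x^5 + 5*x^4 - 2*x^3 - 11*x^2 - 4*x + 4) dx. Term by term:
    ∫_0^5 4*x^8 dx = 7812500/9;  ∫_0^5 8*x^7 dx = 390625;  ∫_0^5 16*x^6 dx = 1250000/7;
    ∫_0^5 16*x^5 dx = 125000/3;  ∫_0^5 5*x^4 dx = 3125;  ∫_0^5 -2*x^3 dx = -625/2;
    ∫_0^5 -11*x^2 dx = -1375/3;  ∫_0^5 -4*x dx = -50;  ∫_0^5 4 dx = 20.
  Sum: 7812500/9 + 390625 + 1250000/7 + 125000/3 + 3125 − 625/2 − 1375/3 − 50 + 20 = 186636595/126.
  ∫_0^5 u'(x)^2 dx = ∫_0^5 (64*x^6 + 96*x^5 + 132*x^4 + 88*x^3 + 48*x^2 + 12*x + 1) dx. Term by term:
    ∫_0^5 64*x^6 dx = 5000000/7;  ∫_0^5 96*x^5 dx = 250000;  ∫_0^5 132*x^4 dx = 82500;
    ∫_0^5 88*x^3 dx = 13750;  ∫_0^5 48*x^2 dx = 2000;  ∫_0^5 12*x dx = 150;
    ∫_0^5 1 dx = 5.
  Sum: 5000000/7 + 250000 + 82500 + 13750 + 2000 + 150 + 5 = 7438835/7.
Adding: ||u||_{H^1}^2 = 186636595/126 + 7438835/7 = 320535625/126.


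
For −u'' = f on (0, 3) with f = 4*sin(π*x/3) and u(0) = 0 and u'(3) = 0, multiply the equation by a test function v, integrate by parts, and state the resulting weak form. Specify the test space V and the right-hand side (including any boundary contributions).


V = {v ∈ H^1(0, 3) : v(0) = 0} (test functions vanish at x = 0 where u is specified); weak form: ∫_0^3 u'v' dx = ∫_0^3 (4*sin(π*x/3)) v dx for all v ∈ V.

Multiply both sides by a test function v and integrate from 0 to 3:
  ∫_0^3 −u''(x) v(x) dx = ∫_0^3 f(x) v(x) dx.
Integrate the LHS by parts once:
  ∫_0^3 −u'' v dx = −[u'(x) v(x)]_0^3 + ∫_0^3 u'(x) v'(x) dx.
Thus ∫_0^3 u'(x) v'(x) dx = ∫_0^3 f(x) v(x) dx + [u'(x) v(x)]_0^3.
Choose V so that boundary terms are either known or forced to vanish.
Mixed BC: u(0) = 0 (Dirichlet) and u'(3) = 0 (Neumann). Define V = {v ∈ H^1(0, 3) : v(0) = 0}. Then [u' v]_0^3 = u'(3)·v(3) − u'(0)·0 = 0.
Weak formulation: find u (satisfying any essential BC) such that ∫_0^3 u'(x) v'(x) dx = ∫_0^3 f v dx for all v ∈ V (Dirichlet at 0 absorbed into V; the Neumann datum at x = 3 is zero, so no boundary term remains).
Substituting f(x) = 4*sin(π*x/3), the right-hand side is ∫_0^3 (4*sin(π*x/3)) v dx.


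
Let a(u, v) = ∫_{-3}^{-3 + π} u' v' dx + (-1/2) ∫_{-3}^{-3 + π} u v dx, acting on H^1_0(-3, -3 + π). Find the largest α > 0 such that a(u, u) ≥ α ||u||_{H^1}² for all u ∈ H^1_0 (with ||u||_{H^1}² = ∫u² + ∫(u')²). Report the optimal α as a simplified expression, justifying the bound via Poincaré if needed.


α = 1/4

Coercivity of a(·,·) on H^1_0(-3, -3 + π) means a(u, u) ≥ α ||u||_{H^1}² for every u ∈ H^1_0.
The interval has length L = π, and Poincaré/coercivity depend only on L. Here a(u, u) = ∫(u')² + (-1/2)·∫u².
Here c = -1/2 < 0 with |c| < (π/L)² = 1, so coercivity still holds. The condition a(u,u) ≥ α||u||_{H^1}² reads (1−α)∫(u')² ≥ (α−c)∫u². Any admissible α is ≤ 1 (rapidly oscillating u have ∫u²/∫(u')² → 0), and α = 1 would force 0 ≥ (1−c)∫u², impossible since c < 1; so 1−α > 0. By the sharp Poincaré inequality on H^1_0 of an interval of length L, ∫(u')² ≥ (π/L)²∫u² with equality for the first sine mode sin(π(x−x₀)/L) (x₀ the left endpoint), so the inequality holds for all u iff (1−α)(π/L)² ≥ α − c, i.e. α ≤ ((π/L)² + c)/((π/L)² + 1) = (1 + c(L/π)²)/(1 + (L/π)²). (Direct route, valid since c ≤ 0: Poincaré gives c∫u² ≥ c(L/π)²∫(u')², so a(u,u) ≥ (1 + c(L/π)²)∫(u')², while ||u||_{H^1}² ≤ (1 + (L/π)²)∫(u')²; dividing yields the same α.) With (π/L)² = 1 and c = -1/2, the largest admissible constant is α = ((π/L)² + c)/((π/L)² + 1).
Simplifying, α = 1/4.


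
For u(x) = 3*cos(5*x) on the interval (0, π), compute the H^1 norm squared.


||u||_{H^1(0,π)}^2 = 117*π

u'(x) = -15*sin(5*x).
Expand u² and (u')² and integrate term by term on (0, π), using: for integers n ≥ 1, ∫_0^π sin²(nx) dx = ∫_0^π cos²(nx) dx = π/2; for n ≠ n', ∫_0^π sin(nx)sin(n'x) dx = ∫_0^π cos(nx)cos(n'x) dx = 0; and by product-to-sum, ∫_0^π sin(nx)cos(n'x) dx = ½∫_0^π [sin((n+n')x) + sin((n−n')x)] dx, which is 0 when n+n' is even and 2n/(n²−n'²) when n+n' is odd (it need not vanish on (0, π)).
  u² squared terms: (3)²·∫cos(5x)² dx = 9·π/2 = 9*π/2.
  So ∫_0^π u² dx = 9*π/2.
  (u')² squared terms: (-15)²·∫sin(5x)² dx = 225·π/2 = 225*π/2.
  So ∫_0^π (u')² dx = 225*π/2.
||u||_{H^1}^2 = (9*π/2) + (225*π/2) = 117*π.


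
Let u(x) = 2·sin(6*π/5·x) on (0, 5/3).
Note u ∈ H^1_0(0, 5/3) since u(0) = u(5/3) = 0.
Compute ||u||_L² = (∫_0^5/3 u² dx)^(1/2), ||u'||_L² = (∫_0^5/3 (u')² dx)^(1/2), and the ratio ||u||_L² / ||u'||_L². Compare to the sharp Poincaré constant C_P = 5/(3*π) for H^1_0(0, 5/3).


||u||_L² / ||u'||_L² = 5/(6*π) < C_P = 5/(3*π).

u(x) = 2·sin(6*π/5·x), so u'(x) = 12*π*cos(6*π*x/5)/5.
Writing u(x) = A·sin(kπx/L) with A = 2 and k = 2, use ∫_0^L sin²(kπx/L) dx = L/2 and ∫_0^L cos²(kπx/L) dx = L/2.
u² = 4·sin²(6*π/5·x) and (u')² = 144*π^2/25·cos²(6*π/5·x), and each of sin², cos² integrates to L/2 = 5/6 over (0, 5/3).
∫_0^5/3 u² dx = 10/3, so ||u||_L² = sqrt(30)/3.
∫_0^5/3 (u')² dx = 24*π^2/5, so ||u'||_L² = 2*sqrt(30)*π/5.
Ratio ||u||_L² / ||u'||_L² = 5/(6*π).
Sharp Poincaré constant on H^1_0(0, 5/3) is C_P = L/π = 5/(3*π), achieved by sin(3*π/5·x).
This is the k = 2 harmonic; the ratio L/(kπ) is strictly less than C_P = L/π, consistent with the sharp inequality ||u||_L² ≤ C_P ||u'||_L².


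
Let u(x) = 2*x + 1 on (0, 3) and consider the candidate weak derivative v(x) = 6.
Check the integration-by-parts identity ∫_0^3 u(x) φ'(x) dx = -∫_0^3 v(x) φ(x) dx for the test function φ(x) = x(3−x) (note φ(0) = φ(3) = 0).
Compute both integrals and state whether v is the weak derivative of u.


LHS = -9, RHS = -27. No, v is not the weak derivative of u.

u(x) = 2*x + 1, classical derivative u'(x) = 2.
φ(x) = x(3−x), so φ'(x) = 3 - 2*x.
Note φ(0) = φ(3) = 0, so the boundary term u·φ vanishes.
LHS = ∫_0^3 u(x) φ'(x) dx = ∫_0^3 (-4*x^2 + 4*x + 3) dx. Term by term:
  ∫_0^3 -4*x^2 dx = -36;  ∫_0^3 4*x dx = 18;  ∫_0^3 3 dx = 9.
Sum: -36 + 18 + 9 = -9.
So LHS = -9.
∫_0^3 v(x) φ(x) dx = ∫_0^3 (-6*x^2 + 18*x) dx. Term by term:
  ∫_0^3 -6*x^2 dx = -54;  ∫_0^3 18*x dx = 81.
Sum: -54 + 81 = 27.
So RHS = -∫_0^3 v(x) φ(x) dx = -27.
LHS − RHS = 18 ≠ 0, so the identity fails.
(For a valid weak derivative the identity must hold for EVERY test function, in particular this one. The failure shows v is NOT the weak derivative of u.)
Correct weak derivative would be u'(x) = 2.


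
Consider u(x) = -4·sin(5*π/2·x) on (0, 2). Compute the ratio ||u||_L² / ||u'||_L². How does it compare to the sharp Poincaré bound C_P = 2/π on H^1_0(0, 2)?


||u||_L² / ||u'||_L² = 2/(5*π) < C_P = 2/π.

u(x) = -4·sin(5*π/2·x), so u'(x) = -10*π*cos(5*π*x/2).
Writing u(x) = A·sin(kπx/L) with A = -4 and k = 5, use ∫_0^L sin²(kπx/L) dx = L/2 and ∫_0^L cos²(kπx/L) dx = L/2.
u² = 16·sin²(5*π/2·x) and (u')² = 100*π^2·cos²(5*π/2·x), and each of sin², cos² integrates to L/2 = 1 over (0, 2).
∫_0^2 u² dx = 16, so ||u||_L² = 4.
∫_0^2 (u')² dx = 100*π^2, so ||u'||_L² = 10*π.
Ratio ||u||_L² / ||u'||_L² = 2/(5*π).
Sharp Poincaré constant on H^1_0(0, 2) is C_P = L/π = 2/π, achieved by sin(π/2·x).
This is the k = 5 harmonic; the ratio L/(kπ) is strictly less than C_P = L/π, consistent with the sharp inequality ||u||_L² ≤ C_P ||u'||_L².


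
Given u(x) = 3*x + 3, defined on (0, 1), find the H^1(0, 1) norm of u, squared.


||u||_{H^1}^2 = 30

The H^1 norm (squared) on an interval (0, L) is
  ||u||_{H^1}^2 = ∫_0^L u(x)^2 dx + ∫_0^L u'(x)^2 dx.
Compute u'(x) = 3.
Then u(x)^2 = 9*x**2 + 18*x + 9 and u'(x)^2 = 9.
Integrate each monomial from 0 to 1 using ∫_0^1 c·x^n dx = c·1^(n+1)/(n+1):
  ∫_0^1 u(x)^2 dx = ∫_0^1 (9*x^2 + 18*x + 9) dx. Term by term:
    ∫_0^1 9*x^2 dx = 3;  ∫_0^1 18*x dx = 9;  ∫_0^1 9 dx = 9.
  Sum: 3 + 9 + 9 = 21.
  ∫_0^1 u'(x)^2 dx = ∫_0^1 (9) dx. Term by term:
    ∫_0^1 9 dx = 9.
Adding: ||u||_{H^1}^2 = 21 + 9 = 30.


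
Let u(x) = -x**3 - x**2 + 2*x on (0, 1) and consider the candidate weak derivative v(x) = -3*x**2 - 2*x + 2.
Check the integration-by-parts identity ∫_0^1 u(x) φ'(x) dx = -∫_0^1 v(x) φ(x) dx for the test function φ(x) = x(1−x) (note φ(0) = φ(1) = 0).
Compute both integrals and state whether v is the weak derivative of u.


LHS = -1/60, RHS = -1/60. Yes, v = u' weakly.

u(x) = -x**3 - x**2 + 2*x, classical derivative u'(x) = -3*x**2 - 2*x + 2.
φ(x) = x(1−x), so φ'(x) = 1 - 2*x.
Note φ(0) = φ(1) = 0, so the boundary term u·φ vanishes.
LHS = ∫_0^1 u(x) φ'(x) dx = ∫_0^1 (2*x^4 + x^3 - 5*x^2 + 2*x) dx. Term by term:
  ∫_0^1 2*x^4 dx = 2/5;  ∫_0^1 x^3 dx = 1/4;  ∫_0^1 -5*x^2 dx = -5/3;
  ∫_0^1 2*x dx = 1.
Sum: 2/5 + 1/4 − 5/3 + 1 = -1/60.
So LHS = -1/60.
∫_0^1 v(x) φ(x) dx = ∫_0^1 (3*x^4 - x^3 - 4*x^2 + 2*x) dx. Term by term:
  ∫_0^1 3*x^4 dx = 3/5;  ∫_0^1 -x^3 dx = -1/4;  ∫_0^1 -4*x^2 dx = -4/3;
  ∫_0^1 2*x dx = 1.
Sum: 3/5 − 1/4 − 4/3 + 1 = 1/60.
So RHS = -∫_0^1 v(x) φ(x) dx = -1/60.
LHS = RHS, so the identity holds for this test φ.
Moreover u is smooth here and v(x) = u'(x) = -3*x**2 - 2*x + 2 pointwise, so the identity holds for every test function. Hence v is the weak derivative of u.


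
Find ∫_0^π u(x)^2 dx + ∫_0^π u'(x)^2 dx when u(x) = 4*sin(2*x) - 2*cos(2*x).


||u||_{H^1(0,π)}^2 = 50*π

u'(x) = 4*sin(2*x) + 8*cos(2*x).
Expand u² and (u')² and integrate term by term on (0, π), using: for integers n ≥ 1, ∫_0^π sin²(nx) dx = ∫_0^π cos²(nx) dx = π/2; for n ≠ n', ∫_0^π sin(nx)sin(n'x) dx = ∫_0^π cos(nx)cos(n'x) dx = 0; and by product-to-sum, ∫_0^π sin(nx)cos(n'x) dx = ½∫_0^π [sin((n+n')x) + sin((n−n')x)] dx, which is 0 when n+n' is even and 2n/(n²−n'²) when n+n' is odd (it need not vanish on (0, π)).
  u² squared terms: (-2)²·∫cos(2x)² dx = 4·π/2 = 2*π;  (4)²·∫sin(2x)² dx = 16·π/2 = 8*π.
  u² cross terms: 2·(-2)·(4)·∫cos(2x)·sin(2x) dx = -16·(0) = 0.
  So ∫_0^π u² dx = 2*π + 8*π + 0 = 10*π.
  (u')² squared terms: (4)²·∫sin(2x)² dx = 16·π/2 = 8*π;  (8)²·∫cos(2x)² dx = 64·π/2 = 32*π.
  (u')² cross terms: 2·(4)·(8)·∫sin(2x)·cos(2x) dx = 64·(0) = 0.
  So ∫_0^π (u')² dx = 8*π + 32*π + 0 = 40*π.
||u||_{H^1}^2 = (10*π) + (40*π) = 50*π.


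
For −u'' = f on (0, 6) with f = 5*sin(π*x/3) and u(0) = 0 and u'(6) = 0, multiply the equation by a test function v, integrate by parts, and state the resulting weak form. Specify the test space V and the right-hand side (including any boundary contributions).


V = {v ∈ H^1(0, 6) : v(0) = 0} (test functions vanish at x = 0 where u is specified); weak form: ∫_0^6 u'v' dx = ∫_0^6 (5*sin(π*x/3)) v dx for all v ∈ V.

Multiply both sides by a test function v and integrate from 0 to 6:
  ∫_0^6 −u''(x) v(x) dx = ∫_0^6 f(x) v(x) dx.
Integrate the LHS by parts once:
  ∫_0^6 −u'' v dx = −[u'(x) v(x)]_0^6 + ∫_0^6 u'(x) v'(x) dx.
Thus ∫_0^6 u'(x) v'(x) dx = ∫_0^6 f(x) v(x) dx + [u'(x) v(x)]_0^6.
Choose V so that boundary terms are either known or forced to vanish.
Mixed BC: u(0) = 0 (Dirichlet) and u'(6) = 0 (Neumann). Define V = {v ∈ H^1(0, 6) : v(0) = 0}. Then [u' v]_0^6 = u'(6)·v(6) − u'(0)·0 = 0.
Weak formulation: find u (satisfying any essential BC) such that ∫_0^6 u'(x) v'(x) dx = ∫_0^6 f v dx for all v ∈ V (Dirichlet at 0 absorbed into V; the Neumann datum at x = 6 is zero, so no boundary term remains).
Substituting f(x) = 5*sin(π*x/3), the right-hand side is ∫_0^6 (5*sin(π*x/3)) v dx.


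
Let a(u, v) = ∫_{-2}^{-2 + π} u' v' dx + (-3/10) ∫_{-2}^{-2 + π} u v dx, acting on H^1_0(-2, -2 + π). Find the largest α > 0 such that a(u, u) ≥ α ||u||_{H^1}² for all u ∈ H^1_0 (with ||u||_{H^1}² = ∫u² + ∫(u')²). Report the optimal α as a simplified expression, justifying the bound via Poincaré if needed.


α = 7/20

Coercivity of a(·,·) on H^1_0(-2, -2 + π) means a(u, u) ≥ α ||u||_{H^1}² for every u ∈ H^1_0.
The interval has length L = π, and Poincaré/coercivity depend only on L. Here a(u, u) = ∫(u')² + (-3/10)·∫u².
Here c = -3/10 < 0 with |c| < (π/L)² = 1, so coercivity still holds. The condition a(u,u) ≥ α||u||_{H^1}² reads (1−α)∫(u')² ≥ (α−c)∫u². Any admissible α is ≤ 1 (rapidly oscillating u have ∫u²/∫(u')² → 0), and α = 1 would force 0 ≥ (1−c)∫u², impossible since c < 1; so 1−α > 0. By the sharp Poincaré inequality on H^1_0 of an interval of length L, ∫(u')² ≥ (π/L)²∫u² with equality for the first sine mode sin(π(x−x₀)/L) (x₀ the left endpoint), so the inequality holds for all u iff (1−α)(π/L)² ≥ α − c, i.e. α ≤ ((π/L)² + c)/((π/L)² + 1) = (1 + c(L/π)²)/(1 + (L/π)²). (Direct route, valid since c ≤ 0: Poincaré gives c∫u² ≥ c(L/π)²∫(u')², so a(u,u) ≥ (1 + c(L/π)²)∫(u')², while ||u||_{H^1}² ≤ (1 + (L/π)²)∫(u')²; dividing yields the same α.) With (π/L)² = 1 and c = -3/10, the largest admissible constant is α = ((π/L)² + c)/((π/L)² + 1).
Simplifying, α = 7/20.


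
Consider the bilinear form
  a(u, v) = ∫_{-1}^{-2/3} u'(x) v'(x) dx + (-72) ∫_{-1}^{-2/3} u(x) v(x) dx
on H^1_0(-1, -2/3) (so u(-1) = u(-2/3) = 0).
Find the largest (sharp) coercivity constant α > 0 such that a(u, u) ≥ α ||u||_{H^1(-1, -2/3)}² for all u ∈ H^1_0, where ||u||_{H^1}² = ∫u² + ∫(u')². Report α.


α = 9*(-8 + π^2)/(1 + 9*π^2)

Coercivity of a(·,·) on H^1_0(-1, -2/3) means a(u, u) ≥ α ||u||_{H^1}² for every u ∈ H^1_0.
The interval has length L = 1/3, and Poincaré/coercivity depend only on L. Here a(u, u) = ∫(u')² + (-72)·∫u².
Here c = -72 < 0 with |c| < (π/L)² = 9*π^2, so coercivity still holds. The condition a(u,u) ≥ α||u||_{H^1}² reads (1−α)∫(u')² ≥ (α−c)∫u². Any admissible α is ≤ 1 (rapidly oscillating u have ∫u²/∫(u')² → 0), and α = 1 would force 0 ≥ (1−c)∫u², impossible since c < 1; so 1−α > 0. By the sharp Poincaré inequality on H^1_0 of an interval of length L, ∫(u')² ≥ (π/L)²∫u² with equality for the first sine mode sin(π(x−x₀)/L) (x₀ the left endpoint), so the inequality holds for all u iff (1−α)(π/L)² ≥ α − c, i.e. α ≤ ((π/L)² + c)/((π/L)² + 1) = (1 + c(L/π)²)/(1 + (L/π)²). (Direct route, valid since c ≤ 0: Poincaré gives c∫u² ≥ c(L/π)²∫(u')², so a(u,u) ≥ (1 + c(L/π)²)∫(u')², while ||u||_{H^1}² ≤ (1 + (L/π)²)∫(u')²; dividing yields the same α.) With (π/L)² = 9*π^2 and c = -72, the largest admissible constant is α = ((π/L)² + c)/((π/L)² + 1).
Simplifying, α = 9*(-8 + π^2)/(1 + 9*π^2).


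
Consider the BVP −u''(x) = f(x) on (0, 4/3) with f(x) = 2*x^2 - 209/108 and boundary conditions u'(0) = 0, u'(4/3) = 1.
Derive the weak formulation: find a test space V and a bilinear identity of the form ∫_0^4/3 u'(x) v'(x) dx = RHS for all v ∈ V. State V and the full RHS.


V = H^1(0, 4/3) (v unrestricted at boundary; u is determined up to an additive constant); weak form: ∫_0^4/3 u'v' dx = ∫_0^4/3 (2*x^2 - 209/108) v dx + v(4/3) for all v ∈ V.

Multiply both sides by a test function v and integrate from 0 to 4/3:
  ∫_0^4/3 −u''(x) v(x) dx = ∫_0^4/3 f(x) v(x) dx.
Integrate the LHS by parts once:
  ∫_0^4/3 −u'' v dx = −[u'(x) v(x)]_0^4/3 + ∫_0^4/3 u'(x) v'(x) dx.
Thus ∫_0^4/3 u'(x) v'(x) dx = ∫_0^4/3 f(x) v(x) dx + [u'(x) v(x)]_0^4/3.
Choose V so that boundary terms are either known or forced to vanish.
u has inhomogeneous Neumann u'(0) = 0, u'(4/3) = 1. [u' v]_0^4/3 = (1)·v(4/3) − (0)·v(0) = v(4/3). Take V = H^1(0, 4/3); boundary term becomes part of RHS.
Weak formulation: find u (satisfying any essential BC) such that ∫_0^4/3 u'(x) v'(x) dx = ∫_0^4/3 f v dx + v(4/3) for all v ∈ V (Neumann data are natural BCs: they enter the RHS as boundary terms).
Substituting f(x) = 2*x^2 - 209/108, the right-hand side is ∫_0^4/3 (2*x^2 - 209/108) v dx + v(4/3).
Compatibility check (pure Neumann): taking v ≡ 1 ∈ V gives 0 = ∫_0^4/3 f dx + (1) − (0), i.e. ∫_0^4/3 f dx must equal u'(0) − u'(4/3) = -1. Indeed ∫_0^4/3 (2*x^2 - 209/108) dx = -1, so the data are compatible. The solution is then unique only up to an additive constant (fix it e.g. by requiring ∫_0^4/3 u dx = 0).


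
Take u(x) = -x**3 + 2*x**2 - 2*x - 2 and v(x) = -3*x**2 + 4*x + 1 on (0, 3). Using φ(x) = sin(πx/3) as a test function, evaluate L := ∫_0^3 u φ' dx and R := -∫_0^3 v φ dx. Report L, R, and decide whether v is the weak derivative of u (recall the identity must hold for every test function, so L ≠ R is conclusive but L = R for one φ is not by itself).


LHS = -324/π^3 + 57/π, RHS = -324/π^3 + 39/π. No, v is not the weak derivative of u.

u(x) = -x**3 + 2*x**2 - 2*x - 2, classical derivative u'(x) = -3*x**2 + 4*x - 2.
φ(x) = sin(πx/3), so φ'(x) = π*cos(π*x/3)/3.
Note φ(0) = φ(3) = 0, so the boundary term u·φ vanishes.
LHS = ∫_0^3 u(x) φ'(x) dx = ∫_0^3 (-π*x^3*cos(π*x/3)/3 + 2*π*x^2*cos(π*x/3)/3 - 2*π*x*cos(π*x/3)/3 - 2*π*cos(π*x/3)/3) dx. Term by term:
  ∫_0^3 -2*π*cos(π*x/3)/3 dx = 0;  ∫_0^3 -2*π*x*cos(π*x/3)/3 dx = 12/π;  ∫_0^3 -π*x^3*cos(π*x/3)/3 dx = -324/π^3 + 81/π;
  ∫_0^3 2*π*x^2*cos(π*x/3)/3 dx = -36/π.
Sum: 0 + 12/π + -324/π^3 + 81/π − 36/π = -324/π^3 + 57/π.
So LHS = -324/π^3 + 57/π.
∫_0^3 v(x) φ(x) dx = ∫_0^3 (-3*x^2*sin(π*x/3) + 4*x*sin(π*x/3) + sin(π*x/3)) dx. Term by term:
  ∫_0^3 -3*x^2*sin(π*x/3) dx = -81/π + 324/π^3;  ∫_0^3 4*x*sin(π*x/3) dx = 36/π;  ∫_0^3 sin(π*x/3) dx = 6/π.
Sum: -81/π + 324/π^3 + 36/π + 6/π = -39/π + 324/π^3.
So RHS = -∫_0^3 v(x) φ(x) dx = -324/π^3 + 39/π.
LHS − RHS = 18/π ≠ 0, so the identity fails.
(For a valid weak derivative the identity must hold for EVERY test function, in particular this one. The failure shows v is NOT the weak derivative of u.)
Correct weak derivative would be u'(x) = -3*x**2 + 4*x - 2.


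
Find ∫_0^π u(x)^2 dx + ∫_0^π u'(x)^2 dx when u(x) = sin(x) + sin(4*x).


||u||_{H^1(0,π)}^2 = 19*π/2

u'(x) = cos(x) + 4*cos(4*x).
Expand u² and (u')² and integrate term by term on (0, π), using: for integers n ≥ 1, ∫_0^π sin²(nx) dx = ∫_0^π cos²(nx) dx = π/2; for n ≠ n', ∫_0^π sin(nx)sin(n'x) dx = ∫_0^π cos(nx)cos(n'x) dx = 0; and by product-to-sum, ∫_0^π sin(nx)cos(n'x) dx = ½∫_0^π [sin((n+n')x) + sin((n−n')x)] dx, which is 0 when n+n' is even and 2n/(n²−n'²) when n+n' is odd (it need not vanish on (0, π)).
  u² squared terms: (1)²·∫sin(x)² dx = 1·π/2 = π/2;  (1)²·∫sin(4x)² dx = 1·π/2 = π/2.
  u² cross terms: 2·(1)·(1)·∫sin(x)·sin(4x) dx = 2·(0) = 0.
  So ∫_0^π u² dx = π/2 + π/2 + 0 = π.
  (u')² squared terms: (4)²·∫cos(4x)² dx = 16·π/2 = 8*π;  (1)²·∫cos(x)² dx = 1·π/2 = π/2.
  (u')² cross terms: 2·(4)·(1)·∫cos(4x)·cos(x) dx = 8·(0) = 0.
  So ∫_0^π (u')² dx = 8*π + π/2 + 0 = 17*π/2.
||u||_{H^1}^2 = (π) + (17*π/2) = 19*π/2.


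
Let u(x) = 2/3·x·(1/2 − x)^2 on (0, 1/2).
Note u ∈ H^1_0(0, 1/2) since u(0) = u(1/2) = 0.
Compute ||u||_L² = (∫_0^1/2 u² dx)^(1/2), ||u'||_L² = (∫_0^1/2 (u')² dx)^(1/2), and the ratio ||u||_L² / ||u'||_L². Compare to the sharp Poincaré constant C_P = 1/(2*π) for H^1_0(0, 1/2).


||u||_L² / ||u'||_L² = sqrt(14)/28 < C_P = 1/(2*π).

u(x) = 2/3·x·(1/2 − x)^2, so u'(x) = (2*x - 1)*(6*x - 1)/6.
u(x) = 2/3·x·(1/2 − x)^2 vanishes at x = 0 and x = 1/2, so u ∈ H^1_0(0, 1/2). Differentiate via the product rule and integrate the resulting polynomials term by term.
  ∫_0^1/2 u² dx = ∫_0^1/2 (4*x^6/9 - 8*x^5/9 + 2*x^4/3 - 2*x^3/9 + x^2/36) dx. Term by term:
    ∫_0^1/2 4*x^6/9 dx = 1/2016;  ∫_0^1/2 -8*x^5/9 dx = -1/432;  ∫_0^1/2 2*x^4/3 dx = 1/240;
    ∫_0^1/2 -2*x^3/9 dx = -1/288;  ∫_0^1/2 x^2/36 dx = 1/864.
  Sum: 1/2016 − 1/432 + 1/240 − 1/288 + 1/864 = 1/30240.
  ∫_0^1/2 (u')² dx = ∫_0^1/2 (4*x^4 - 16*x^3/3 + 22*x^2/9 - 4*x/9 + 1/36) dx. Term by term:
    ∫_0^1/2 4*x^4 dx = 1/40;  ∫_0^1/2 -16*x^3/3 dx = -1/12;  ∫_0^1/2 22*x^2/9 dx = 11/108;
    ∫_0^1/2 -4*x/9 dx = -1/18;  ∫_0^1/2 1/36 dx = 1/72.
  Sum: 1/40 − 1/12 + 11/108 − 1/18 + 1/72 = 1/540.
∫_0^1/2 u² dx = 1/30240, so ||u||_L² = sqrt(210)/2520.
∫_0^1/2 (u')² dx = 1/540, so ||u'||_L² = sqrt(15)/90.
Ratio ||u||_L² / ||u'||_L² = sqrt(14)/28.
Sharp Poincaré constant on H^1_0(0, 1/2) is C_P = L/π = 1/(2*π), achieved by sin(2*π·x).
A polynomial bump cannot attain the sharp Poincaré constant (only the first sine eigenfunction does), so the ratio is strictly less than C_P, consistent with ||u||_L² ≤ C_P ||u'||_L².


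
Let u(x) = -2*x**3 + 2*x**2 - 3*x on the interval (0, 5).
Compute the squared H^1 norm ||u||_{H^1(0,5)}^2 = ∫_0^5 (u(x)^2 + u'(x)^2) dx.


||u||_{H^1}^2 = 1033645/21

The H^1 norm (squared) on an interval (0, L) is
  ||u||_{H^1}^2 = ∫_0^L u(x)^2 dx + ∫_0^L u'(x)^2 dx.
Compute u'(x) = -6*x**2 + 4*x - 3.
Then u(x)^2 = 4*x**6 - 8*x**5 + 16*x**4 - 12*x**3 + 9*x**2 and u'(x)^2 = 36*x**4 - 48*x**3 + 52*x**2 - 24*x + 9.
Integrate each monomial from 0 to 5 using ∫_0^5 c·x^n dx = c·5^(n+1)/(n+1):
  ∫_0^5 u(x)^2 dx = ∫_0^5 (4*x^6 - 8*x^5 + 16*x^4 - 12*x^3 + 9*x^2) dx. Term by term:
    ∫_0^5 4*x^6 dx = 312500/7;  ∫_0^5 -8*x^5 dx = -62500/3;  ∫_0^5 16*x^4 dx = 10000;
    ∫_0^5 -12*x^3 dx = -1875;  ∫_0^5 9*x^2 dx = 375.
  Sum: 312500/7 − 62500/3 + 10000 − 1875 + 375 = 678500/21.
  ∫_0^5 u'(x)^2 dx = ∫_0^5 (36*x^4 - 48*x^3 + 52*x^2 - 24*x + 9) dx. Term by term:
    ∫_0^5 36*x^4 dx = 22500;  ∫_0^5 -48*x^3 dx = -7500;  ∫_0^5 52*x^2 dx = 6500/3;
    ∫_0^5 -24*x dx = -300;  ∫_0^5 9 dx = 45.
  Sum: 22500 − 7500 + 6500/3 − 300 + 45 = 50735/3.
Adding: ||u||_{H^1}^2 = 678500/21 + 50735/3 = 1033645/21.


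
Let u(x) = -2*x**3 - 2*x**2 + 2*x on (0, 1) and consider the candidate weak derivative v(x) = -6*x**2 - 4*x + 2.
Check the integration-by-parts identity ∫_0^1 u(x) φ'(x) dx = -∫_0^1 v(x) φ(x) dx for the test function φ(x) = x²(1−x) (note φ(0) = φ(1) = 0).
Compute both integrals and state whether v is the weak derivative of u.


LHS = 7/30, RHS = 7/30. Yes, v = u' weakly.

u(x) = -2*x**3 - 2*x**2 + 2*x, classical derivative u'(x) = -6*x**2 - 4*x + 2.
φ(x) = x²(1−x), so φ'(x) = x*(2 - 3*x).
Note φ(0) = φ(1) = 0, so the boundary term u·φ vanishes.
LHS = ∫_0^1 u(x) φ'(x) dx = ∫_0^1 (6*x^5 + 2*x^4 - 10*x^3 + 4*x^2) dx. Term by term:
  ∫_0^1 6*x^5 dx = 1;  ∫_0^1 2*x^4 dx = 2/5;  ∫_0^1 -10*x^3 dx = -5/2;
  ∫_0^1 4*x^2 dx = 4/3.
Sum: 1 + 2/5 − 5/2 + 4/3 = 7/30.
So LHS = 7/30.
∫_0^1 v(x) φ(x) dx = ∫_0^1 (6*x^5 - 2*x^4 - 6*x^3 + 2*x^2) dx. Term by term:
  ∫_0^1 6*x^5 dx = 1;  ∫_0^1 -2*x^4 dx = -2/5;  ∫_0^1 -6*x^3 dx = -3/2;
  ∫_0^1 2*x^2 dx = 2/3.
Sum: 1 − 2/5 − 3/2 + 2/3 = -7/30.
So RHS = -∫_0^1 v(x) φ(x) dx = 7/30.
LHS = RHS, so the identity holds for this test φ.
Moreover u is smooth here and v(x) = u'(x) = -6*x**2 - 4*x + 2 pointwise, so the identity holds for every test function. Hence v is the weak derivative of u.


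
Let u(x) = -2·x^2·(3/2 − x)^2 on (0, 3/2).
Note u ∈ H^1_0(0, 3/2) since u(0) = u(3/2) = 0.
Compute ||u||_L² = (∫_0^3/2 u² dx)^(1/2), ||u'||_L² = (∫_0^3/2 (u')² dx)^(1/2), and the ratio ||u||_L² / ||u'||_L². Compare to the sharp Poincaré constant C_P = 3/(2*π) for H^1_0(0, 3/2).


||u||_L² / ||u'||_L² = sqrt(3)/4 < C_P = 3/(2*π).

u(x) = -2·x^2·(3/2 − x)^2, so u'(x) = x*(-8*x^2 + 18*x - 9).
u(x) = -2·x^2·(3/2 − x)^2 vanishes at x = 0 and x = 3/2, so u ∈ H^1_0(0, 3/2). Differentiate via the product rule and integrate the resulting polynomials term by term.
  ∫_0^3/2 u² dx = ∫_0^3/2 (4*x^8 - 24*x^7 + 54*x^6 - 54*x^5 + 81*x^4/4) dx. Term by term:
    ∫_0^3/2 4*x^8 dx = 2187/128;  ∫_0^3/2 -24*x^7 dx = -19683/256;  ∫_0^3/2 54*x^6 dx = 59049/448;
    ∫_0^3/2 -54*x^5 dx = -6561/64;  ∫_0^3/2 81*x^4/4 dx = 19683/640.
  Sum: 2187/128 − 19683/256 + 59049/448 − 6561/64 + 19683/640 = 2187/8960.
  ∫_0^3/2 (u')² dx = ∫_0^3/2 (64*x^6 - 288*x^5 + 468*x^4 - 324*x^3 + 81*x^2) dx. Term by term:
    ∫_0^3/2 64*x^6 dx = 2187/14;  ∫_0^3/2 -288*x^5 dx = -2187/4;  ∫_0^3/2 468*x^4 dx = 28431/40;
    ∫_0^3/2 -324*x^3 dx = -6561/16;  ∫_0^3/2 81*x^2 dx = 729/8.
  Sum: 2187/14 − 2187/4 + 28431/40 − 6561/16 + 729/8 = 729/560.
∫_0^3/2 u² dx = 2187/8960, so ||u||_L² = 27*sqrt(105)/560.
∫_0^3/2 (u')² dx = 729/560, so ||u'||_L² = 27*sqrt(35)/140.
Ratio ||u||_L² / ||u'||_L² = sqrt(3)/4.
Sharp Poincaré constant on H^1_0(0, 3/2) is C_P = L/π = 3/(2*π), achieved by sin(2*π/3·x).
A polynomial bump cannot attain the sharp Poincaré constant (only the first sine eigenfunction does), so the ratio is strictly less than C_P, consistent with ||u||_L² ≤ C_P ||u'||_L².


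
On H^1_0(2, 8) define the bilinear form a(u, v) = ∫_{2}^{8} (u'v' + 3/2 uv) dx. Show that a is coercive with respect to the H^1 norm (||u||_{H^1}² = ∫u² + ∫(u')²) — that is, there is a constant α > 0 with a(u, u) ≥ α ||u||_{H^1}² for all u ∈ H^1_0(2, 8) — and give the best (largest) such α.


α = 1

Coercivity of a(·,·) on H^1_0(2, 8) means a(u, u) ≥ α ||u||_{H^1}² for every u ∈ H^1_0.
The interval has length L = 6, and Poincaré/coercivity depend only on L. Here a(u, u) = ∫(u')² + (3/2)·∫u².
Here c = 3/2 ≥ 1, so a(u,u) = ∫(u')² + c∫u² ≥ ∫(u')² + ∫u² = ||u||_{H^1}², i.e. α = 1 works. No larger α is possible: a(u,u) ≥ α||u||_{H^1}² means (1−α)∫(u')² ≥ (α−c)∫u², and for the modes u_n = sin(nπ(x−x₀)/L) (x₀ the left endpoint) one has ∫u_n²/∫(u_n')² = (L/(nπ))² → 0, so a(u_n,u_n)/||u_n||_{H^1}² → 1. Hence the optimal constant is α = 1.
Therefore α = 1.


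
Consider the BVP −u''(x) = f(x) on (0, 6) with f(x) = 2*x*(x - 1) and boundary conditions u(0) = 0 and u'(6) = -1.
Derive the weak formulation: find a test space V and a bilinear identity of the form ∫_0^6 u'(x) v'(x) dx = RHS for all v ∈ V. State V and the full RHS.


V = {v ∈ H^1(0, 6) : v(0) = 0} (test functions vanish at x = 0 where u is specified); weak form: ∫_0^6 u'v' dx = ∫_0^6 (2*x*(x - 1)) v dx − v(6) for all v ∈ V.

Multiply both sides by a test function v and integrate from 0 to 6:
  ∫_0^6 −u''(x) v(x) dx = ∫_0^6 f(x) v(x) dx.
Integrate the LHS by parts once:
  ∫_0^6 −u'' v dx = −[u'(x) v(x)]_0^6 + ∫_0^6 u'(x) v'(x) dx.
Thus ∫_0^6 u'(x) v'(x) dx = ∫_0^6 f(x) v(x) dx + [u'(x) v(x)]_0^6.
Choose V so that boundary terms are either known or forced to vanish.
Mixed BC: u(0) = 0 (Dirichlet) and u'(6) = -1 (Neumann). Define V = {v ∈ H^1(0, 6) : v(0) = 0}. Then [u' v]_0^6 = u'(6)·v(6) − u'(0)·0 = − v(6).
Weak formulation: find u (satisfying any essential BC) such that ∫_0^6 u'(x) v'(x) dx = ∫_0^6 f v dx − v(6) for all v ∈ V (Dirichlet at 0 absorbed into V; Neumann datum at x = 6 contributes the boundary term).
Substituting f(x) = 2*x*(x - 1), the right-hand side is ∫_0^6 (2*x*(x - 1)) v dx − v(6).


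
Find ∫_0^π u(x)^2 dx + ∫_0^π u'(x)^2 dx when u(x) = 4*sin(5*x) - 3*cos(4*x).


||u||_{H^1(0,π)}^2 = -1360/3 + 569*π/2

u'(x) = 12*sin(4*x) + 20*cos(5*x).
Expand u² and (u')² and integrate term by term on (0, π), using: for integers n ≥ 1, ∫_0^π sin²(nx) dx = ∫_0^π cos²(nx) dx = π/2; for n ≠ n', ∫_0^π sin(nx)sin(n'x) dx = ∫_0^π cos(nx)cos(n'x) dx = 0; and by product-to-sum, ∫_0^π sin(nx)cos(n'x) dx = ½∫_0^π [sin((n+n')x) + sin((n−n')x)] dx, which is 0 when n+n' is even and 2n/(n²−n'²) when n+n' is odd (it need not vanish on (0, π)).
  u² squared terms: (-3)²·∫cos(4x)² dx = 9·π/2 = 9*π/2;  (4)²·∫sin(5x)² dx = 16·π/2 = 8*π.
  u² cross terms: 2·(-3)·(4)·∫cos(4x)·sin(5x) dx = -24·(10/9) = -80/3.
  So ∫_0^π u² dx = 9*π/2 + 8*π − 80/3 = -80/3 + 25*π/2.
  (u')² squared terms: (12)²·∫sin(4x)² dx = 144·π/2 = 72*π;  (20)²·∫cos(5x)² dx = 400·π/2 = 200*π.
  (u')² cross terms: 2·(12)·(20)·∫sin(4x)·cos(5x) dx = 480·(-8/9) = -1280/3.
  So ∫_0^π (u')² dx = 72*π + 200*π − 1280/3 = -1280/3 + 272*π.
||u||_{H^1}^2 = (-80/3 + 25*π/2) + (-1280/3 + 272*π) = -1360/3 + 569*π/2.


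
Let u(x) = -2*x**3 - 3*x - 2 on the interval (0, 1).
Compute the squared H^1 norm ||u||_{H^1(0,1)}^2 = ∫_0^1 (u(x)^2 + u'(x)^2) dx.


||u||_{H^1}^2 = 1616/35

The H^1 norm (squared) on an interval (0, L) is
  ||u||_{H^1}^2 = ∫_0^L u(x)^2 dx + ∫_0^L u'(x)^2 dx.
Compute u'(x) = -6*x**2 - 3.
Then u(x)^2 = 4*x**6 + 12*x**4 + 8*x**3 + 9*x**2 + 12*x + 4 and u'(x)^2 = 36*x**4 + 36*x**2 + 9.
Integrate each monomial from 0 to 1 using ∫_0^1 c·x^n dx = c·1^(n+1)/(n+1):
  ∫_0^1 u(x)^2 dx = ∫_0^1 (4*x^6 + 12*x^4 + 8*x^3 + 9*x^2 + 12*x + 4) dx. Term by term:
    ∫_0^1 4*x^6 dx = 4/7;  ∫_0^1 12*x^4 dx = 12/5;  ∫_0^1 8*x^3 dx = 2;
    ∫_0^1 9*x^2 dx = 3;  ∫_0^1 12*x dx = 6;  ∫_0^1 4 dx = 4.
  Sum: 4/7 + 12/5 + 2 + 3 + 6 + 4 = 629/35.
  ∫_0^1 u'(x)^2 dx = ∫_0^1 (36*x^4 + 36*x^2 + 9) dx. Term by term:
    ∫_0^1 36*x^4 dx = 36/5;  ∫_0^1 36*x^2 dx = 12;  ∫_0^1 9 dx = 9.
  Sum: 36/5 + 12 + 9 = 141/5.
Adding: ||u||_{H^1}^2 = 629/35 + 141/5 = 1616/35.


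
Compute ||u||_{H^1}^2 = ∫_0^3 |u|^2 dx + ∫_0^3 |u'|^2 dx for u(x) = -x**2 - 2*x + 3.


||u||_{H^1}^2 = 843/5

The H^1 norm (squared) on an interval (0, L) is
  ||u||_{H^1}^2 = ∫_0^L u(x)^2 dx + ∫_0^L u'(x)^2 dx.
Compute u'(x) = -2*x - 2.
Then u(x)^2 = x**4 + 4*x**3 - 2*x**2 - 12*x + 9 and u'(x)^2 = 4*x**2 + 8*x + 4.
Integrate each monomial from 0 to 3 using ∫_0^3 c·x^n dx = c·3^(n+1)/(n+1):
  ∫_0^3 u(x)^2 dx = ∫_0^3 (x^4 + 4*x^3 - 2*x^2 - 12*x + 9) dx. Term by term:
    ∫_0^3 x^4 dx = 243/5;  ∫_0^3 4*x^3 dx = 81;  ∫_0^3 -2*x^2 dx = -18;
    ∫_0^3 -12*x dx = -54;  ∫_0^3 9 dx = 27.
  Sum: 243/5 + 81 − 18 − 54 + 27 = 423/5.
  ∫_0^3 u'(x)^2 dx = ∫_0^3 (4*x^2 + 8*x + 4) dx. Term by term:
    ∫_0^3 4*x^2 dx = 36;  ∫_0^3 8*x dx = 36;  ∫_0^3 4 dx = 12.
  Sum: 36 + 36 + 12 = 84.
Adding: ||u||_{H^1}^2 = 423/5 + 84 = 843/5.


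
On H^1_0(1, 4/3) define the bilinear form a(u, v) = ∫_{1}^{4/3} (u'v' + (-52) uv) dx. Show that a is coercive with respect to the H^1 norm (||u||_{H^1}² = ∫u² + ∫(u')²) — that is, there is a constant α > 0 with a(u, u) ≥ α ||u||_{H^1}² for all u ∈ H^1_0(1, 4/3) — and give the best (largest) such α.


α = (-52 + 9*π^2)/(1 + 9*π^2)

Coercivity of a(·,·) on H^1_0(1, 4/3) means a(u, u) ≥ α ||u||_{H^1}² for every u ∈ H^1_0.
The interval has length L = 1/3, and Poincaré/coercivity depend only on L. Here a(u, u) = ∫(u')² + (-52)·∫u².
Here c = -52 < 0 with |c| < (π/L)² = 9*π^2, so coercivity still holds. The condition a(u,u) ≥ α||u||_{H^1}² reads (1−α)∫(u')² ≥ (α−c)∫u². Any admissible α is ≤ 1 (rapidly oscillating u have ∫u²/∫(u')² → 0), and α = 1 would force 0 ≥ (1−c)∫u², impossible since c < 1; so 1−α > 0. By the sharp Poincaré inequality on H^1_0 of an interval of length L, ∫(u')² ≥ (π/L)²∫u² with equality for the first sine mode sin(π(x−x₀)/L) (x₀ the left endpoint), so the inequality holds for all u iff (1−α)(π/L)² ≥ α − c, i.e. α ≤ ((π/L)² + c)/((π/L)² + 1) = (1 + c(L/π)²)/(1 + (L/π)²). (Direct route, valid since c ≤ 0: Poincaré gives c∫u² ≥ c(L/π)²∫(u')², so a(u,u) ≥ (1 + c(L/π)²)∫(u')², while ||u||_{H^1}² ≤ (1 + (L/π)²)∫(u')²; dividing yields the same α.) With (π/L)² = 9*π^2 and c = -52, the largest admissible constant is α = ((π/L)² + c)/((π/L)² + 1).
Simplifying, α = (-52 + 9*π^2)/(1 + 9*π^2).


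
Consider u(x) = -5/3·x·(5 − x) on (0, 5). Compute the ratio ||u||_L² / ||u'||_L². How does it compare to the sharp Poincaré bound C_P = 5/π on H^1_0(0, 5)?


||u||_L² / ||u'||_L² = sqrt(10)/2 < C_P = 5/π.

u(x) = -5/3·x·(5 − x), so u'(x) = 10*x/3 - 25/3.
u(x) = -5/3·x·(5 − x) vanishes at x = 0 and x = 5, so u ∈ H^1_0(0, 5). Differentiate via the product rule and integrate the resulting polynomials term by term.
  ∫_0^5 u² dx = ∫_0^5 (25*x^4/9 - 250*x^3/9 + 625*x^2/9) dx. Term by term:
    ∫_0^5 25*x^4/9 dx = 15625/9;  ∫_0^5 -250*x^3/9 dx = -78125/18;  ∫_0^5 625*x^2/9 dx = 78125/27.
  Sum: 15625/9 − 78125/18 + 78125/27 = 15625/54.
  ∫_0^5 (u')² dx = ∫_0^5 (100*x^2/9 - 500*x/9 + 625/9) dx. Term by term:
    ∫_0^5 100*x^2/9 dx = 12500/27;  ∫_0^5 -500*x/9 dx = -6250/9;  ∫_0^5 625/9 dx = 3125/9.
  Sum: 12500/27 − 6250/9 + 3125/9 = 3125/27.
∫_0^5 u² dx = 15625/54, so ||u||_L² = 125*sqrt(6)/18.
∫_0^5 (u')² dx = 3125/27, so ||u'||_L² = 25*sqrt(15)/9.
Ratio ||u||_L² / ||u'||_L² = sqrt(10)/2.
Sharp Poincaré constant on H^1_0(0, 5) is C_P = L/π = 5/π, achieved by sin(π/5·x).
A polynomial bump cannot attain the sharp Poincaré constant (only the first sine eigenfunction does), so the ratio is strictly less than C_P, consistent with ||u||_L² ≤ C_P ||u'||_L².
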